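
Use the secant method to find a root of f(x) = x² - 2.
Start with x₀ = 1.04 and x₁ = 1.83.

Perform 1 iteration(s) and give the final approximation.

f(x) = x² - 2
x₀ = 1.04, x₁ = 1.83

Secant formula: x_{n+1} = x_n - f(x_n)(x_n - x_{n-1})/(f(x_n) - f(x_{n-1}))

Iteration 1:
  f(1.040000) = -0.918400
  f(1.830000) = 1.348900
  x_2 = 1.830000 - 1.348900×(1.830000 - 1.040000)/(1.348900 - (-0.918400))
       = 1.360000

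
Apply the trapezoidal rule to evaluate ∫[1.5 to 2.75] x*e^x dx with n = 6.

f(x) = x*e^x
a = 1.5, b = 2.75, n = 6
h = (b - a)/n = 0.208333

Trapezoidal rule: (h/2)[f(x₀) + 2f(x₁) + 2f(x₂) + ... + f(xₙ)]

x_0 = 1.5000, f(x_0) = 6.722534, coefficient = 1
x_1 = 1.7083, f(x_1) = 9.429580, coefficient = 2
x_2 = 1.9167, f(x_2) = 13.029998, coefficient = 2
x_3 = 2.1250, f(x_3) = 17.792407, coefficient = 2
x_4 = 2.3333, f(x_4) = 24.061937, coefficient = 2
x_5 = 2.5417, f(x_5) = 32.281254, coefficient = 2
x_6 = 2.7500, f(x_6) = 43.017238, coefficient = 1

I ≈ (0.208333/2) × 242.930123 = 25.305221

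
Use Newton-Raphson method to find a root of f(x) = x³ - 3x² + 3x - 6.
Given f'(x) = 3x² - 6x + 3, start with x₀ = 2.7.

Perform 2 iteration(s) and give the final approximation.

f(x) = x³ - 3x² + 3x - 6
f'(x) = 3x² - 6x + 3
x₀ = 2.7

Newton-Raphson formula: x_{n+1} = x_n - f(x_n)/f'(x_n)

Iteration 1:
  f(2.700000) = -0.087000
  f'(2.700000) = 8.670000
  x_1 = 2.700000 - (-0.087000)/8.670000 = 2.710035
Iteration 2:
  f(2.710035) = 0.000515
  f'(2.710035) = 8.772655
  x_2 = 2.710035 - 0.000515/8.772655 = 2.709976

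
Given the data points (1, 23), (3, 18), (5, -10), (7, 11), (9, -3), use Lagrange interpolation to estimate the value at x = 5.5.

Lagrange interpolation formula:
P(x) = Σ yᵢ × Lᵢ(x)
where Lᵢ(x) = Π_{j≠i} (x - xⱼ)/(xᵢ - xⱼ)

L_0(5.5) = (5.5 - 3)/(1 - 3) × (5.5 - 5)/(1 - 5) × (5.5 - 7)/(1 - 7) × (5.5 - 9)/(1 - 9) = 0.017090
L_1(5.5) = (5.5 - 1)/(3 - 1) × (5.5 - 5)/(3 - 5) × (5.5 - 7)/(3 - 7) × (5.5 - 9)/(3 - 9) = -0.123047
L_2(5.5) = (5.5 - 1)/(5 - 1) × (5.5 - 3)/(5 - 3) × (5.5 - 7)/(5 - 7) × (5.5 - 9)/(5 - 9) = 0.922852
L_3(5.5) = (5.5 - 1)/(7 - 1) × (5.5 - 3)/(7 - 3) × (5.5 - 5)/(7 - 5) × (5.5 - 9)/(7 - 9) = 0.205078
L_4(5.5) = (5.5 - 1)/(9 - 1) × (5.5 - 3)/(9 - 3) × (5.5 - 5)/(9 - 5) × (5.5 - 7)/(9 - 7) = -0.021973

P(5.5) = 23×L_0(5.5) + 18×L_1(5.5) + (-10)×L_2(5.5) + 11×L_3(5.5) + (-3)×L_4(5.5)
P(5.5) = -8.728516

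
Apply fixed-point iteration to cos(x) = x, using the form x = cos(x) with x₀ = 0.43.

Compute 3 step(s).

Equation: cos(x) = x
Fixed-point form: x = cos(x)
x₀ = 0.43

x_1 = g(0.430000) = 0.908966
x_2 = g(0.908966) = 0.614562
x_3 = g(0.614562) = 0.817026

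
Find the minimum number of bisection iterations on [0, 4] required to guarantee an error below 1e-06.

We need (b-a)/2^n ≤ 1e-06
(4 - 0)/2^n ≤ 1e-06
4/2^n ≤ 1e-06
2^n ≥ 4000000
n ≥ log₂(4000000) = 21.93
n ≥ 22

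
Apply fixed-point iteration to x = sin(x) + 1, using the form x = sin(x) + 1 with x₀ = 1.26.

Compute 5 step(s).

Equation: x = sin(x) + 1
Fixed-point form: x = sin(x) + 1
x₀ = 1.26

x_1 = g(1.260000) = 1.952090
x_2 = g(1.952090) = 1.928184
x_3 = g(1.928184) = 1.936814
x_4 = g(1.936814) = 1.933760
x_5 = g(1.933760) = 1.934849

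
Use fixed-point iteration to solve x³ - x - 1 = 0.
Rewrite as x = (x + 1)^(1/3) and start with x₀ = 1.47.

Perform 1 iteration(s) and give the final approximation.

Equation: x³ - x - 1 = 0
Fixed-point form: x = (x + 1)^(1/3)
x₀ = 1.47

x_1 = g(1.470000) = 1.351758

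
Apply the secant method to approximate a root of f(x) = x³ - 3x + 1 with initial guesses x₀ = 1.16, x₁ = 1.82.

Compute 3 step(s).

f(x) = x³ - 3x + 1
x₀ = 1.16, x₁ = 1.82

Secant formula: x_{n+1} = x_n - f(x_n)(x_n - x_{n-1})/(f(x_n) - f(x_{n-1}))

Iteration 1:
  f(1.160000) = -0.919104
  f(1.820000) = 1.568568
  x_2 = 1.820000 - 1.568568×(1.820000 - 1.160000)/(1.568568 - (-0.919104))
       = 1.403846
Iteration 2:
  f(1.820000) = 1.568568
  f(1.403846) = -0.444862
  x_3 = 1.403846 - (-0.444862)×(1.403846 - 1.820000)/(-0.444862 - 1.568568)
       = 1.495794
Iteration 3:
  f(1.403846) = -0.444862
  f(1.495794) = -0.140693
  x_4 = 1.495794 - (-0.140693)×(1.495794 - 1.403846)/(-0.140693 - (-0.444862))
       = 1.538325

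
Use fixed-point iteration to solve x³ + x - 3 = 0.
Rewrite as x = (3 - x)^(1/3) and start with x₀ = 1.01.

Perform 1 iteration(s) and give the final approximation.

Equation: x³ + x - 3 = 0
Fixed-point form: x = (3 - x)^(1/3)
x₀ = 1.01

x_1 = g(1.010000) = 1.257818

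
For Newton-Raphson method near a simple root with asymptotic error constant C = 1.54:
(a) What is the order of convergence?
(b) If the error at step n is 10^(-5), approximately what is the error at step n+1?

(a) Newton-Raphson has quadratic (order 2) convergence near simple roots.
    This means |e_{n+1}| ≈ C|e_n|².

(b) With |e_n| = 10^(-5) and C = 1.54:
    |e_{n+1}| ≈ 1.54 × (10^(-5))² = 1.54 × 10^(-10)

(a) 2 (quadratic); (b) |e_{n+1}| ≈ 1.540e-10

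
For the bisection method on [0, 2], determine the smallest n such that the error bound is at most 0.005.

We need (b-a)/2^n ≤ 0.005
(2 - 0)/2^n ≤ 0.005
2/2^n ≤ 0.005
2^n ≥ 400
n ≥ log₂(400) = 8.64
n ≥ 9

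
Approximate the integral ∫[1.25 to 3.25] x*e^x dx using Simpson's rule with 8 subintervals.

f(x) = x*e^x
a = 1.25, b = 3.25, n = 8
h = (b - a)/n = 0.250000

Simpson's rule: (h/3)[f(x₀) + 4f(x₁) + 2f(x₂) + ... + f(xₙ)]

x_0 = 1.2500, f(x_0) = 4.362929, coefficient = 1
x_1 = 1.5000, f(x_1) = 6.722534, coefficient = 4
x_2 = 1.7500, f(x_2) = 10.070555, coefficient = 2
x_3 = 2.0000, f(x_3) = 14.778112, coefficient = 4
x_4 = 2.2500, f(x_4) = 21.347406, coefficient = 2
x_5 = 2.5000, f(x_5) = 30.456235, coefficient = 4
x_6 = 2.7500, f(x_6) = 43.017238, coefficient = 2
x_7 = 3.0000, f(x_7) = 60.256611, coefficient = 4
x_8 = 3.2500, f(x_8) = 83.818605, coefficient = 1

I ≈ (0.250000/3) × 685.905895 = 57.158825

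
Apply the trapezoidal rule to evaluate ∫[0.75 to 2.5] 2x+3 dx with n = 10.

f(x) = 2x+3
a = 0.75, b = 2.5, n = 10
h = (b - a)/n = 0.175000

Trapezoidal rule: (h/2)[f(x₀) + 2f(x₁) + 2f(x₂) + ... + f(xₙ)]

x_0 = 0.7500, f(x_0) = 4.500000, coefficient = 1
x_1 = 0.9250, f(x_1) = 4.850000, coefficient = 2
x_2 = 1.1000, f(x_2) = 5.200000, coefficient = 2
x_3 = 1.2750, f(x_3) = 5.550000, coefficient = 2
x_4 = 1.4500, f(x_4) = 5.900000, coefficient = 2
x_5 = 1.6250, f(x_5) = 6.250000, coefficient = 2
x_6 = 1.8000, f(x_6) = 6.600000, coefficient = 2
x_7 = 1.9750, f(x_7) = 6.950000, coefficient = 2
x_8 = 2.1500, f(x_8) = 7.300000, coefficient = 2
x_9 = 2.3250, f(x_9) = 7.650000, coefficient = 2
x_10 = 2.5000, f(x_10) = 8.000000, coefficient = 1

I ≈ (0.175000/2) × 125.000000 = 10.937500
Exact value: 10.937500
Error: 0.000000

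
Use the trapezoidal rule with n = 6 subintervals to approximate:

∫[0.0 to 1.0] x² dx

f(x) = x²
a = 0.0, b = 1.0, n = 6
h = (b - a)/n = 0.166667

Trapezoidal rule: (h/2)[f(x₀) + 2f(x₁) + 2f(x₂) + ... + f(xₙ)]

x_0 = 0.0000, f(x_0) = 0.000000, coefficient = 1
x_1 = 0.1667, f(x_1) = 0.027778, coefficient = 2
x_2 = 0.3333, f(x_2) = 0.111111, coefficient = 2
x_3 = 0.5000, f(x_3) = 0.250000, coefficient = 2
x_4 = 0.6667, f(x_4) = 0.444444, coefficient = 2
x_5 = 0.8333, f(x_5) = 0.694444, coefficient = 2
x_6 = 1.0000, f(x_6) = 1.000000, coefficient = 1

I ≈ (0.166667/2) × 4.055556 = 0.337963
Exact value: 0.333333
Error: 0.004630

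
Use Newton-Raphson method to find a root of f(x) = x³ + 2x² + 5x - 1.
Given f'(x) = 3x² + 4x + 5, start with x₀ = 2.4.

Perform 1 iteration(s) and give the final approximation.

f(x) = x³ + 2x² + 5x - 1
f'(x) = 3x² + 4x + 5
x₀ = 2.4

Newton-Raphson formula: x_{n+1} = x_n - f(x_n)/f'(x_n)

Iteration 1:
  f(2.400000) = 36.344000
  f'(2.400000) = 31.880000
  x_1 = 2.400000 - 36.344000/31.880000 = 1.259975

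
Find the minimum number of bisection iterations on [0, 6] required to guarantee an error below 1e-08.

We need (b-a)/2^n ≤ 1e-08
(6 - 0)/2^n ≤ 1e-08
6/2^n ≤ 1e-08
2^n ≥ 600000000
n ≥ log₂(600000000) = 29.16
n ≥ 30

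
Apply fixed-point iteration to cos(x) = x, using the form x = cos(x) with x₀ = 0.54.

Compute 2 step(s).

Equation: cos(x) = x
Fixed-point form: x = cos(x)
x₀ = 0.54

x_1 = g(0.540000) = 0.857709
x_2 = g(0.857709) = 0.654172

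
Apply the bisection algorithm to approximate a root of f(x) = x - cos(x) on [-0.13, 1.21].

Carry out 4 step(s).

f(x) = x - cos(x)
Initial interval: [-0.13, 1.21]

Iteration 1:
  c_1 = (-0.130000 + 1.210000)/2 = 0.540000
  f(c_1) = f(0.540000) = -0.317709
  f(a) × f(c) ≥ 0, new interval: [0.540000, 1.210000]
Iteration 2:
  c_2 = (0.540000 + 1.210000)/2 = 0.875000
  f(c_2) = f(0.875000) = 0.234003
  f(a) × f(c) < 0, new interval: [0.540000, 0.875000]
Iteration 3:
  c_3 = (0.540000 + 0.875000)/2 = 0.707500
  f(c_3) = f(0.707500) = -0.052489
  f(a) × f(c) ≥ 0, new interval: [0.707500, 0.875000]
Iteration 4:
  c_4 = (0.707500 + 0.875000)/2 = 0.791250
  f(c_4) = f(0.791250) = 0.088293
  f(a) × f(c) < 0, new interval: [0.707500, 0.791250]

After 4 iteration(s), the approximation is c_4 = 0.791250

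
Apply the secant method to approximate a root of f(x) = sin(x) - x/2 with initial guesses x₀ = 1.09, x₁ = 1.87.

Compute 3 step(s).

f(x) = sin(x) - x/2
x₀ = 1.09, x₁ = 1.87

Secant formula: x_{n+1} = x_n - f(x_n)(x_n - x_{n-1})/(f(x_n) - f(x_{n-1}))

Iteration 1:
  f(1.090000) = 0.341627
  f(1.870000) = 0.020572
  x_2 = 1.870000 - 0.020572×(1.870000 - 1.090000)/(0.020572 - 0.341627)
       = 1.919978
Iteration 2:
  f(1.870000) = 0.020572
  f(1.919978) = -0.020336
  x_3 = 1.919978 - (-0.020336)×(1.919978 - 1.870000)/(-0.020336 - 0.020572)
       = 1.895133
Iteration 3:
  f(1.919978) = -0.020336
  f(1.895133) = 0.000296
  x_4 = 1.895133 - 0.000296×(1.895133 - 1.919978)/(0.000296 - (-0.020336))
       = 1.895489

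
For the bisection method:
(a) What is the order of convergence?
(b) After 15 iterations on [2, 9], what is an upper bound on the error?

(a) Bisection has linear (order 1) convergence; the error is halved each step.

(b) Error bound = (b-a)/2^n = (9 - 2)/2^{15}
    = 7/2^{15}

(a) 1 (linear); (b) error ≤ 2.14e-04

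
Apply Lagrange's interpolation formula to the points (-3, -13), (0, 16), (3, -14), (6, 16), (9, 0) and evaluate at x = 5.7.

Lagrange interpolation formula:
P(x) = Σ yᵢ × Lᵢ(x)
where Lᵢ(x) = Π_{j≠i} (x - xⱼ)/(xᵢ - xⱼ)

L_0(5.7) = (5.7 - 0)/(-3 - 0) × (5.7 - 3)/(-3 - 3) × (5.7 - 6)/(-3 - 6) × (5.7 - 9)/(-3 - 9) = 0.007837
L_1(5.7) = (5.7 - (-3))/(0 - (-3)) × (5.7 - 3)/(0 - 3) × (5.7 - 6)/(0 - 6) × (5.7 - 9)/(0 - 9) = -0.047850
L_2(5.7) = (5.7 - (-3))/(3 - (-3)) × (5.7 - 0)/(3 - 0) × (5.7 - 6)/(3 - 6) × (5.7 - 9)/(3 - 9) = 0.151525
L_3(5.7) = (5.7 - (-3))/(6 - (-3)) × (5.7 - 0)/(6 - 0) × (5.7 - 3)/(6 - 3) × (5.7 - 9)/(6 - 9) = 0.909150
L_4(5.7) = (5.7 - (-3))/(9 - (-3)) × (5.7 - 0)/(9 - 0) × (5.7 - 3)/(9 - 3) × (5.7 - 6)/(9 - 6) = -0.020662

P(5.7) = (-13)×L_0(5.7) + 16×L_1(5.7) + (-14)×L_2(5.7) + 16×L_3(5.7) + 0×L_4(5.7)
P(5.7) = 11.557563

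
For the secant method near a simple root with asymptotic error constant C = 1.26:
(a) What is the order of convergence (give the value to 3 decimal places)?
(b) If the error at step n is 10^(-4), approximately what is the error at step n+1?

(a) Secant method has superlinear convergence with order φ = (1+√5)/2 ≈ 1.618.
    This means |e_{n+1}| ≈ C|e_n|^1.618.

(b) With |e_n| = 10^(-4) and C = 1.26:
    |e_{n+1}| ≈ 1.26 × (10^(-4))^1.618 = 1.26 × 10^(-6.47)

(a) ≈ 1.618 (golden ratio); (b) |e_{n+1}| ≈ 4.248e-07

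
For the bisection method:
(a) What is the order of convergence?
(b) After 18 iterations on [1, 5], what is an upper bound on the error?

(a) Bisection has linear (order 1) convergence; the error is halved each step.

(b) Error bound = (b-a)/2^n = (5 - 1)/2^{18}
    = 4/2^{18}

(a) 1 (linear); (b) error ≤ 1.53e-05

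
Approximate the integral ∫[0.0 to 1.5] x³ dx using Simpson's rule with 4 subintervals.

f(x) = x³
a = 0.0, b = 1.5, n = 4
h = (b - a)/n = 0.375000

Simpson's rule: (h/3)[f(x₀) + 4f(x₁) + 2f(x₂) + ... + f(xₙ)]

x_0 = 0.0000, f(x_0) = 0.000000, coefficient = 1
x_1 = 0.3750, f(x_1) = 0.052734, coefficient = 4
x_2 = 0.7500, f(x_2) = 0.421875, coefficient = 2
x_3 = 1.1250, f(x_3) = 1.423828, coefficient = 4
x_4 = 1.5000, f(x_4) = 3.375000, coefficient = 1

I ≈ (0.375000/3) × 10.125000 = 1.265625
Exact value: 1.265625
Error: 0.000000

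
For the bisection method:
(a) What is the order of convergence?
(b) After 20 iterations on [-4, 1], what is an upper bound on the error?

(a) Bisection has linear (order 1) convergence; the error is halved each step.

(b) Error bound = (b-a)/2^n = (1 - (-4))/2^{20}
    = 5/2^{20}

(a) 1 (linear); (b) error ≤ 4.77e-06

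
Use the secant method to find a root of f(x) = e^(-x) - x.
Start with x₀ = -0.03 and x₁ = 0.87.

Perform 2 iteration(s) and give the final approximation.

f(x) = e^(-x) - x
x₀ = -0.03, x₁ = 0.87

Secant formula: x_{n+1} = x_n - f(x_n)(x_n - x_{n-1})/(f(x_n) - f(x_{n-1}))

Iteration 1:
  f(-0.030000) = 1.060455
  f(0.870000) = -0.451048
  x_2 = 0.870000 - (-0.451048)×(0.870000 - (-0.030000))/(-0.451048 - 1.060455)
       = 0.601430
Iteration 2:
  f(0.870000) = -0.451048
  f(0.601430) = -0.053403
  x_3 = 0.601430 - (-0.053403)×(0.601430 - 0.870000)/(-0.053403 - (-0.451048))
       = 0.565362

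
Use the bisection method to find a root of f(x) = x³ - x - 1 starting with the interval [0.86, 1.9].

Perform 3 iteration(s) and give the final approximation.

f(x) = x³ - x - 1
Initial interval: [0.86, 1.9]

Iteration 1:
  c_1 = (0.860000 + 1.900000)/2 = 1.380000
  f(c_1) = f(1.380000) = 0.248072
  f(a) × f(c) < 0, new interval: [0.860000, 1.380000]
Iteration 2:
  c_2 = (0.860000 + 1.380000)/2 = 1.120000
  f(c_2) = f(1.120000) = -0.715072
  f(a) × f(c) ≥ 0, new interval: [1.120000, 1.380000]
Iteration 3:
  c_3 = (1.120000 + 1.380000)/2 = 1.250000
  f(c_3) = f(1.250000) = -0.296875
  f(a) × f(c) ≥ 0, new interval: [1.250000, 1.380000]

After 3 iteration(s), the approximation is c_3 = 1.250000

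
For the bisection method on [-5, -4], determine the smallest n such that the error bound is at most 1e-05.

We need (b-a)/2^n ≤ 1e-05
(-4 - (-5))/2^n ≤ 1e-05
1/2^n ≤ 1e-05
2^n ≥ 100000
n ≥ log₂(100000) = 16.61
n ≥ 17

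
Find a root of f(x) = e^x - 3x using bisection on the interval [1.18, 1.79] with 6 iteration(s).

f(x) = e^x - 3x
Initial interval: [1.18, 1.79]

Iteration 1:
  c_1 = (1.180000 + 1.790000)/2 = 1.485000
  f(c_1) = f(1.485000) = -0.040035
  f(a) × f(c) ≥ 0, new interval: [1.485000, 1.790000]
Iteration 2:
  c_2 = (1.485000 + 1.790000)/2 = 1.637500
  f(c_2) = f(1.637500) = 0.229798
  f(a) × f(c) < 0, new interval: [1.485000, 1.637500]
Iteration 3:
  c_3 = (1.485000 + 1.637500)/2 = 1.561250
  f(c_3) = f(1.561250) = 0.081023
  f(a) × f(c) < 0, new interval: [1.485000, 1.561250]
Iteration 4:
  c_4 = (1.485000 + 1.561250)/2 = 1.523125
  f(c_4) = f(1.523125) = 0.017161
  f(a) × f(c) < 0, new interval: [1.485000, 1.523125]
Iteration 5:
  c_5 = (1.485000 + 1.523125)/2 = 1.504062
  f(c_5) = f(1.504062) = -0.012255
  f(a) × f(c) ≥ 0, new interval: [1.504062, 1.523125]
Iteration 6:
  c_6 = (1.504062 + 1.523125)/2 = 1.513594
  f(c_6) = f(1.513594) = 0.002247
  f(a) × f(c) < 0, new interval: [1.504062, 1.513594]

After 6 iteration(s), the approximation is c_6 = 1.513594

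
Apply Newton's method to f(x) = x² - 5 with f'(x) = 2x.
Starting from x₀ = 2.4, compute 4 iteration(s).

f(x) = x² - 5
f'(x) = 2x
x₀ = 2.4

Newton-Raphson formula: x_{n+1} = x_n - f(x_n)/f'(x_n)

Iteration 1:
  f(2.400000) = 0.760000
  f'(2.400000) = 4.800000
  x_1 = 2.400000 - 0.760000/4.800000 = 2.241667
Iteration 2:
  f(2.241667) = 0.025069
  f'(2.241667) = 4.483333
  x_2 = 2.241667 - 0.025069/4.483333 = 2.236075
Iteration 3:
  f(2.236075) = 0.000031
  f'(2.236075) = 4.472150
  x_3 = 2.236075 - 0.000031/4.472150 = 2.236068
Iteration 4:
  f(2.236068) = 0.000000
  f'(2.236068) = 4.472136
  x_4 = 2.236068 - 0.000000/4.472136 = 2.236068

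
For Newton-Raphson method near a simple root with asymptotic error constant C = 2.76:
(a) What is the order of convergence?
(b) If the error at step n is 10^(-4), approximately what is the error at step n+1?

(a) Newton-Raphson has quadratic (order 2) convergence near simple roots.
    This means |e_{n+1}| ≈ C|e_n|².

(b) With |e_n| = 10^(-4) and C = 2.76:
    |e_{n+1}| ≈ 2.76 × (10^(-4))² = 2.76 × 10^(-8)

(a) 2 (quadratic); (b) |e_{n+1}| ≈ 2.760e-08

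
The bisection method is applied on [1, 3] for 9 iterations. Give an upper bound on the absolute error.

Bisection error bound: |error| ≤ (b-a)/2^n
|error| ≤ (3 - 1)/2^9 = 2/2^9
|error| ≤ 0.0039062500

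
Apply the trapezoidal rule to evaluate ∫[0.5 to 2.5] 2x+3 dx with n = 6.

f(x) = 2x+3
a = 0.5, b = 2.5, n = 6
h = (b - a)/n = 0.333333

Trapezoidal rule: (h/2)[f(x₀) + 2f(x₁) + 2f(x₂) + ... + f(xₙ)]

x_0 = 0.5000, f(x_0) = 4.000000, coefficient = 1
x_1 = 0.8333, f(x_1) = 4.666667, coefficient = 2
x_2 = 1.1667, f(x_2) = 5.333333, coefficient = 2
x_3 = 1.5000, f(x_3) = 6.000000, coefficient = 2
x_4 = 1.8333, f(x_4) = 6.666667, coefficient = 2
x_5 = 2.1667, f(x_5) = 7.333333, coefficient = 2
x_6 = 2.5000, f(x_6) = 8.000000, coefficient = 1

I ≈ (0.333333/2) × 72.000000 = 12.000000
Exact value: 12.000000
Error: 0.000000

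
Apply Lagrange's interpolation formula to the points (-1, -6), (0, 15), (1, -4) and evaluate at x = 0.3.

Lagrange interpolation formula:
P(x) = Σ yᵢ × Lᵢ(x)
where Lᵢ(x) = Π_{j≠i} (x - xⱼ)/(xᵢ - xⱼ)

L_0(0.3) = (0.3 - 0)/(-1 - 0) × (0.3 - 1)/(-1 - 1) = -0.105000
L_1(0.3) = (0.3 - (-1))/(0 - (-1)) × (0.3 - 1)/(0 - 1) = 0.910000
L_2(0.3) = (0.3 - (-1))/(1 - (-1)) × (0.3 - 0)/(1 - 0) = 0.195000

P(0.3) = (-6)×L_0(0.3) + 15×L_1(0.3) + (-4)×L_2(0.3)
P(0.3) = 13.500000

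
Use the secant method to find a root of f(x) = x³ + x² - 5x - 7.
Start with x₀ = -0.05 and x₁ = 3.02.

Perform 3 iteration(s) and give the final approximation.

f(x) = x³ + x² - 5x - 7
x₀ = -0.05, x₁ = 3.02

Secant formula: x_{n+1} = x_n - f(x_n)(x_n - x_{n-1})/(f(x_n) - f(x_{n-1}))

Iteration 1:
  f(-0.050000) = -6.747625
  f(3.020000) = 14.564008
  x_2 = 3.020000 - 14.564008×(3.020000 - (-0.050000))/(14.564008 - (-6.747625))
       = 0.922014
Iteration 2:
  f(3.020000) = 14.564008
  f(0.922014) = -9.976147
  x_3 = 0.922014 - (-9.976147)×(0.922014 - 3.020000)/(-9.976147 - 14.564008)
       = 1.774894
Iteration 3:
  f(0.922014) = -9.976147
  f(1.774894) = -7.132860
  x_4 = 1.774894 - (-7.132860)×(1.774894 - 0.922014)/(-7.132860 - (-9.976147))
       = 3.914487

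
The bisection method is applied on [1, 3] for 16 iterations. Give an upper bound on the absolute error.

Bisection error bound: |error| ≤ (b-a)/2^n
|error| ≤ (3 - 1)/2^16 = 2/2^16
|error| ≤ 0.0000305176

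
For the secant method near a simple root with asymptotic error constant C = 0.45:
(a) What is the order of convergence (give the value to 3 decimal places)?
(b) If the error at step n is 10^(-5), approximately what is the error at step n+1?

(a) Secant method has superlinear convergence with order φ = (1+√5)/2 ≈ 1.618.
    This means |e_{n+1}| ≈ C|e_n|^1.618.

(b) With |e_n| = 10^(-5) and C = 0.45:
    |e_{n+1}| ≈ 0.45 × (10^(-5))^1.618 = 0.45 × 10^(-8.09)

(a) ≈ 1.618 (golden ratio); (b) |e_{n+1}| ≈ 3.656e-09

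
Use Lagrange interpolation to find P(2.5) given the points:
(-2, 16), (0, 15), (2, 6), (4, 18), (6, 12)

Lagrange interpolation formula:
P(x) = Σ yᵢ × Lᵢ(x)
where Lᵢ(x) = Π_{j≠i} (x - xⱼ)/(xᵢ - xⱼ)

L_0(2.5) = (2.5 - 0)/(-2 - 0) × (2.5 - 2)/(-2 - 2) × (2.5 - 4)/(-2 - 4) × (2.5 - 6)/(-2 - 6) = 0.017090
L_1(2.5) = (2.5 - (-2))/(0 - (-2)) × (2.5 - 2)/(0 - 2) × (2.5 - 4)/(0 - 4) × (2.5 - 6)/(0 - 6) = -0.123047
L_2(2.5) = (2.5 - (-2))/(2 - (-2)) × (2.5 - 0)/(2 - 0) × (2.5 - 4)/(2 - 4) × (2.5 - 6)/(2 - 6) = 0.922852
L_3(2.5) = (2.5 - (-2))/(4 - (-2)) × (2.5 - 0)/(4 - 0) × (2.5 - 2)/(4 - 2) × (2.5 - 6)/(4 - 6) = 0.205078
L_4(2.5) = (2.5 - (-2))/(6 - (-2)) × (2.5 - 0)/(6 - 0) × (2.5 - 2)/(6 - 2) × (2.5 - 4)/(6 - 4) = -0.021973

P(2.5) = 16×L_0(2.5) + 15×L_1(2.5) + 6×L_2(2.5) + 18×L_3(2.5) + 12×L_4(2.5)
P(2.5) = 7.392578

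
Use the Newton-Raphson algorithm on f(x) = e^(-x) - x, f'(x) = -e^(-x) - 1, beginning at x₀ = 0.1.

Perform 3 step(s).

f(x) = e^(-x) - x
f'(x) = -e^(-x) - 1
x₀ = 0.1

Newton-Raphson formula: x_{n+1} = x_n - f(x_n)/f'(x_n)

Iteration 1:
  f(0.100000) = 0.804837
  f'(0.100000) = -1.904837
  x_1 = 0.100000 - 0.804837/(-1.904837) = 0.522523
Iteration 2:
  f(0.522523) = 0.070500
  f'(0.522523) = -1.593023
  x_2 = 0.522523 - 0.070500/(-1.593023) = 0.566778
Iteration 3:
  f(0.566778) = 0.000572
  f'(0.566778) = -1.567350
  x_3 = 0.566778 - 0.000572/(-1.567350) = 0.567143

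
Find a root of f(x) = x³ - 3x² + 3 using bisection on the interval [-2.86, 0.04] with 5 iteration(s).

f(x) = x³ - 3x² + 3
Initial interval: [-2.86, 0.04]

Iteration 1:
  c_1 = (-2.860000 + 0.040000)/2 = -1.410000
  f(c_1) = f(-1.410000) = -5.767521
  f(a) × f(c) ≥ 0, new interval: [-1.410000, 0.040000]
Iteration 2:
  c_2 = (-1.410000 + 0.040000)/2 = -0.685000
  f(c_2) = f(-0.685000) = 1.270906
  f(a) × f(c) < 0, new interval: [-1.410000, -0.685000]
Iteration 3:
  c_3 = (-1.410000 + (-0.685000))/2 = -1.047500
  f(c_3) = f(-1.047500) = -1.441145
  f(a) × f(c) ≥ 0, new interval: [-1.047500, -0.685000]
Iteration 4:
  c_4 = (-1.047500 + (-0.685000))/2 = -0.866250
  f(c_4) = f(-0.866250) = 0.098808
  f(a) × f(c) < 0, new interval: [-1.047500, -0.866250]
Iteration 5:
  c_5 = (-1.047500 + (-0.866250))/2 = -0.956875
  f(c_5) = f(-0.956875) = -0.622953
  f(a) × f(c) ≥ 0, new interval: [-0.956875, -0.866250]

After 5 iteration(s), the approximation is c_5 = -0.956875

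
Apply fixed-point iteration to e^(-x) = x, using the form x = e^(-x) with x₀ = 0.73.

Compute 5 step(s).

Equation: e^(-x) = x
Fixed-point form: x = e^(-x)
x₀ = 0.73

x_1 = g(0.730000) = 0.481909
x_2 = g(0.481909) = 0.617603
x_3 = g(0.617603) = 0.539235
x_4 = g(0.539235) = 0.583194
x_5 = g(0.583194) = 0.558113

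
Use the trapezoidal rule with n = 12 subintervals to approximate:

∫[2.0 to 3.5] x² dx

f(x) = x²
a = 2.0, b = 3.5, n = 12
h = (b - a)/n = 0.125000

Trapezoidal rule: (h/2)[f(x₀) + 2f(x₁) + 2f(x₂) + ... + f(xₙ)]

x_0 = 2.0000, f(x_0) = 4.000000, coefficient = 1
x_1 = 2.1250, f(x_1) = 4.515625, coefficient = 2
x_2 = 2.2500, f(x_2) = 5.062500, coefficient = 2
x_3 = 2.3750, f(x_3) = 5.640625, coefficient = 2
x_4 = 2.5000, f(x_4) = 6.250000, coefficient = 2
x_5 = 2.6250, f(x_5) = 6.890625, coefficient = 2
x_6 = 2.7500, f(x_6) = 7.562500, coefficient = 2
x_7 = 2.8750, f(x_7) = 8.265625, coefficient = 2
x_8 = 3.0000, f(x_8) = 9.000000, coefficient = 2
x_9 = 3.1250, f(x_9) = 9.765625, coefficient = 2
x_10 = 3.2500, f(x_10) = 10.562500, coefficient = 2
x_11 = 3.3750, f(x_11) = 11.390625, coefficient = 2
x_12 = 3.5000, f(x_12) = 12.250000, coefficient = 1

I ≈ (0.125000/2) × 186.062500 = 11.628906
Exact value: 11.625000
Error: 0.003906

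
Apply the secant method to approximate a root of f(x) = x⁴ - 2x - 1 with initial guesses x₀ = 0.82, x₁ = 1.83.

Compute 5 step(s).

f(x) = x⁴ - 2x - 1
x₀ = 0.82, x₁ = 1.83

Secant formula: x_{n+1} = x_n - f(x_n)(x_n - x_{n-1})/(f(x_n) - f(x_{n-1}))

Iteration 1:
  f(0.820000) = -2.187878
  f(1.830000) = 6.555131
  x_2 = 1.830000 - 6.555131×(1.830000 - 0.820000)/(6.555131 - (-2.187878))
       = 1.072746
Iteration 2:
  f(1.830000) = 6.555131
  f(1.072746) = -1.821189
  x_3 = 1.072746 - (-1.821189)×(1.072746 - 1.830000)/(-1.821189 - 6.555131)
       = 1.237389
Iteration 3:
  f(1.072746) = -1.821189
  f(1.237389) = -1.130416
  x_4 = 1.237389 - (-1.130416)×(1.237389 - 1.072746)/(-1.130416 - (-1.821189))
       = 1.506819
Iteration 4:
  f(1.237389) = -1.130416
  f(1.506819) = 1.141546
  x_5 = 1.506819 - 1.141546×(1.506819 - 1.237389)/(1.141546 - (-1.130416))
       = 1.371444
Iteration 5:
  f(1.506819) = 1.141546
  f(1.371444) = -0.205260
  x_6 = 1.371444 - (-0.205260)×(1.371444 - 1.506819)/(-0.205260 - 1.141546)
       = 1.392076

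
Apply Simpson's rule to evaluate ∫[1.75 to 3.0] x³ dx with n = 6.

f(x) = x³
a = 1.75, b = 3.0, n = 6
h = (b - a)/n = 0.208333

Simpson's rule: (h/3)[f(x₀) + 4f(x₁) + 2f(x₂) + ... + f(xₙ)]

x_0 = 1.7500, f(x_0) = 5.359375, coefficient = 1
x_1 = 1.9583, f(x_1) = 7.510344, coefficient = 4
x_2 = 2.1667, f(x_2) = 10.171296, coefficient = 2
x_3 = 2.3750, f(x_3) = 13.396484, coefficient = 4
x_4 = 2.5833, f(x_4) = 17.240162, coefficient = 2
x_5 = 2.7917, f(x_5) = 21.756583, coefficient = 4
x_6 = 3.0000, f(x_6) = 27.000000, coefficient = 1

I ≈ (0.208333/3) × 257.835938 = 17.905273
Exact value: 17.905273
Error: 0.000000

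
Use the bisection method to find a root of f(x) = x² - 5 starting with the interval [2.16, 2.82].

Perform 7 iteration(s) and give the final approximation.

f(x) = x² - 5
Initial interval: [2.16, 2.82]

Iteration 1:
  c_1 = (2.160000 + 2.820000)/2 = 2.490000
  f(c_1) = f(2.490000) = 1.200100
  f(a) × f(c) < 0, new interval: [2.160000, 2.490000]
Iteration 2:
  c_2 = (2.160000 + 2.490000)/2 = 2.325000
  f(c_2) = f(2.325000) = 0.405625
  f(a) × f(c) < 0, new interval: [2.160000, 2.325000]
Iteration 3:
  c_3 = (2.160000 + 2.325000)/2 = 2.242500
  f(c_3) = f(2.242500) = 0.028806
  f(a) × f(c) < 0, new interval: [2.160000, 2.242500]
Iteration 4:
  c_4 = (2.160000 + 2.242500)/2 = 2.201250
  f(c_4) = f(2.201250) = -0.154498
  f(a) × f(c) ≥ 0, new interval: [2.201250, 2.242500]
Iteration 5:
  c_5 = (2.201250 + 2.242500)/2 = 2.221875
  f(c_5) = f(2.221875) = -0.063271
  f(a) × f(c) ≥ 0, new interval: [2.221875, 2.242500]
Iteration 6:
  c_6 = (2.221875 + 2.242500)/2 = 2.232188
  f(c_6) = f(2.232188) = -0.017339
  f(a) × f(c) ≥ 0, new interval: [2.232188, 2.242500]
Iteration 7:
  c_7 = (2.232188 + 2.242500)/2 = 2.237344
  f(c_7) = f(2.237344) = 0.005707
  f(a) × f(c) < 0, new interval: [2.232188, 2.237344]

After 7 iteration(s), the approximation is c_7 = 2.237344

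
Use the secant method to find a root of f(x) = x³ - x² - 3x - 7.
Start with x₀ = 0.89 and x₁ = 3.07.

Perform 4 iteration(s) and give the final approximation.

f(x) = x³ - x² - 3x - 7
x₀ = 0.89, x₁ = 3.07

Secant formula: x_{n+1} = x_n - f(x_n)(x_n - x_{n-1})/(f(x_n) - f(x_{n-1}))

Iteration 1:
  f(0.890000) = -9.757131
  f(3.070000) = 3.299543
  x_2 = 3.070000 - 3.299543×(3.070000 - 0.890000)/(3.299543 - (-9.757131))
       = 2.519094
Iteration 2:
  f(3.070000) = 3.299543
  f(2.519094) = -4.917366
  x_3 = 2.519094 - (-4.917366)×(2.519094 - 3.070000)/(-4.917366 - 3.299543)
       = 2.848781
Iteration 3:
  f(2.519094) = -4.917366
  f(2.848781) = -0.542467
  x_4 = 2.848781 - (-0.542467)×(2.848781 - 2.519094)/(-0.542467 - (-4.917366))
       = 2.889660
Iteration 4:
  f(2.848781) = -0.542467
  f(2.889660) = 0.109942
  x_5 = 2.889660 - 0.109942×(2.889660 - 2.848781)/(0.109942 - (-0.542467))
       = 2.882771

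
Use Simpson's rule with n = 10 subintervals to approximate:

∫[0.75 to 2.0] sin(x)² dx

f(x) = sin(x)²
a = 0.75, b = 2.0, n = 10
h = (b - a)/n = 0.125000

Simpson's rule: (h/3)[f(x₀) + 4f(x₁) + 2f(x₂) + ... + f(xₙ)]

x_0 = 0.7500, f(x_0) = 0.464631, coefficient = 1
x_1 = 0.8750, f(x_1) = 0.589123, coefficient = 4
x_2 = 1.0000, f(x_2) = 0.708073, coefficient = 2
x_3 = 1.1250, f(x_3) = 0.814087, coefficient = 4
x_4 = 1.2500, f(x_4) = 0.900572, coefficient = 2
x_5 = 1.3750, f(x_5) = 0.962151, coefficient = 4
x_6 = 1.5000, f(x_6) = 0.994996, coefficient = 2
x_7 = 1.6250, f(x_7) = 0.997065, coefficient = 4
x_8 = 1.7500, f(x_8) = 0.968228, coefficient = 2
x_9 = 1.8750, f(x_9) = 0.910280, coefficient = 4
x_10 = 2.0000, f(x_10) = 0.826822, coefficient = 1

I ≈ (0.125000/3) × 25.526015 = 1.063584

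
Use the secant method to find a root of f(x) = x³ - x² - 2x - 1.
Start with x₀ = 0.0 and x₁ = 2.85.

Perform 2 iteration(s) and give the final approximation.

f(x) = x³ - x² - 2x - 1
x₀ = 0.0, x₁ = 2.85

Secant formula: x_{n+1} = x_n - f(x_n)(x_n - x_{n-1})/(f(x_n) - f(x_{n-1}))

Iteration 1:
  f(0.000000) = -1.000000
  f(2.850000) = 8.326625
  x_2 = 2.850000 - 8.326625×(2.850000 - 0.000000)/(8.326625 - (-1.000000))
       = 0.305577
Iteration 2:
  f(2.850000) = 8.326625
  f(0.305577) = -1.675997
  x_3 = 0.305577 - (-1.675997)×(0.305577 - 2.850000)/(-1.675997 - 8.326625)
       = 0.731910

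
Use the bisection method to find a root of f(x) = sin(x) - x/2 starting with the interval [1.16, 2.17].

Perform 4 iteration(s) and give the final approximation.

f(x) = sin(x) - x/2
Initial interval: [1.16, 2.17]

Iteration 1:
  c_1 = (1.160000 + 2.170000)/2 = 1.665000
  f(c_1) = f(1.665000) = 0.163066
  f(a) × f(c) ≥ 0, new interval: [1.665000, 2.170000]
Iteration 2:
  c_2 = (1.665000 + 2.170000)/2 = 1.917500
  f(c_2) = f(1.917500) = -0.018252
  f(a) × f(c) < 0, new interval: [1.665000, 1.917500]
Iteration 3:
  c_3 = (1.665000 + 1.917500)/2 = 1.791250
  f(c_3) = f(1.791250) = 0.080173
  f(a) × f(c) ≥ 0, new interval: [1.791250, 1.917500]
Iteration 4:
  c_4 = (1.791250 + 1.917500)/2 = 1.854375
  f(c_4) = f(1.854375) = 0.032873
  f(a) × f(c) ≥ 0, new interval: [1.854375, 1.917500]

After 4 iteration(s), the approximation is c_4 = 1.854375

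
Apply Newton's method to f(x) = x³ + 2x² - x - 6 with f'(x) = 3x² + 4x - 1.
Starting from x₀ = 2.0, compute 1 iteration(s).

f(x) = x³ + 2x² - x - 6
f'(x) = 3x² + 4x - 1
x₀ = 2.0

Newton-Raphson formula: x_{n+1} = x_n - f(x_n)/f'(x_n)

Iteration 1:
  f(2.000000) = 8.000000
  f'(2.000000) = 19.000000
  x_1 = 2.000000 - 8.000000/19.000000 = 1.578947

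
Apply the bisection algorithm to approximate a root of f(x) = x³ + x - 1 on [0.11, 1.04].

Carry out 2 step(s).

f(x) = x³ + x - 1
Initial interval: [0.11, 1.04]

Iteration 1:
  c_1 = (0.110000 + 1.040000)/2 = 0.575000
  f(c_1) = f(0.575000) = -0.234891
  f(a) × f(c) ≥ 0, new interval: [0.575000, 1.040000]
Iteration 2:
  c_2 = (0.575000 + 1.040000)/2 = 0.807500
  f(c_2) = f(0.807500) = 0.334035
  f(a) × f(c) < 0, new interval: [0.575000, 0.807500]

After 2 iteration(s), the approximation is c_2 = 0.807500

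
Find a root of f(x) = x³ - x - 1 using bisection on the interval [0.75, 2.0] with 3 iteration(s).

f(x) = x³ - x - 1
Initial interval: [0.75, 2.0]

Iteration 1:
  c_1 = (0.750000 + 2.000000)/2 = 1.375000
  f(c_1) = f(1.375000) = 0.224609
  f(a) × f(c) < 0, new interval: [0.750000, 1.375000]
Iteration 2:
  c_2 = (0.750000 + 1.375000)/2 = 1.062500
  f(c_2) = f(1.062500) = -0.863037
  f(a) × f(c) ≥ 0, new interval: [1.062500, 1.375000]
Iteration 3:
  c_3 = (1.062500 + 1.375000)/2 = 1.218750
  f(c_3) = f(1.218750) = -0.408478
  f(a) × f(c) ≥ 0, new interval: [1.218750, 1.375000]

After 3 iteration(s), the approximation is c_3 = 1.218750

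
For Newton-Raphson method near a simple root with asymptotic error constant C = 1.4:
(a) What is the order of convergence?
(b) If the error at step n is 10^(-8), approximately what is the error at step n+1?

(a) Newton-Raphson has quadratic (order 2) convergence near simple roots.
    This means |e_{n+1}| ≈ C|e_n|².

(b) With |e_n| = 10^(-8) and C = 1.4:
    |e_{n+1}| ≈ 1.4 × (10^(-8))² = 1.4 × 10^(-16)

(a) 2 (quadratic); (b) |e_{n+1}| ≈ 1.400e-16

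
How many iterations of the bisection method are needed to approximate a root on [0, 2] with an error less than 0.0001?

We need (b-a)/2^n ≤ 0.0001
(2 - 0)/2^n ≤ 0.0001
2/2^n ≤ 0.0001
2^n ≥ 20000
n ≥ log₂(20000) = 14.29
n ≥ 15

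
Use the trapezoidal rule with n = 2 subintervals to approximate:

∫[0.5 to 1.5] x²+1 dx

f(x) = x²+1
a = 0.5, b = 1.5, n = 2
h = (b - a)/n = 0.500000

Trapezoidal rule: (h/2)[f(x₀) + 2f(x₁) + 2f(x₂) + ... + f(xₙ)]

x_0 = 0.5000, f(x_0) = 1.250000, coefficient = 1
x_1 = 1.0000, f(x_1) = 2.000000, coefficient = 2
x_2 = 1.5000, f(x_2) = 3.250000, coefficient = 1

I ≈ (0.500000/2) × 8.500000 = 2.125000
Exact value: 2.083333
Error: 0.041667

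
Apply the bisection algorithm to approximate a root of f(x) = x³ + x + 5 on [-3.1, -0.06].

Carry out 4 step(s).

f(x) = x³ + x + 5
Initial interval: [-3.1, -0.06]

Iteration 1:
  c_1 = (-3.100000 + (-0.060000))/2 = -1.580000
  f(c_1) = f(-1.580000) = -0.524312
  f(a) × f(c) ≥ 0, new interval: [-1.580000, -0.060000]
Iteration 2:
  c_2 = (-1.580000 + (-0.060000))/2 = -0.820000
  f(c_2) = f(-0.820000) = 3.628632
  f(a) × f(c) < 0, new interval: [-1.580000, -0.820000]
Iteration 3:
  c_3 = (-1.580000 + (-0.820000))/2 = -1.200000
  f(c_3) = f(-1.200000) = 2.072000
  f(a) × f(c) < 0, new interval: [-1.580000, -1.200000]
Iteration 4:
  c_4 = (-1.580000 + (-1.200000))/2 = -1.390000
  f(c_4) = f(-1.390000) = 0.924381
  f(a) × f(c) < 0, new interval: [-1.580000, -1.390000]

After 4 iteration(s), the approximation is c_4 = -1.390000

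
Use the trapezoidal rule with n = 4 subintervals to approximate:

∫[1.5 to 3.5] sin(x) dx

f(x) = sin(x)
a = 1.5, b = 3.5, n = 4
h = (b - a)/n = 0.500000

Trapezoidal rule: (h/2)[f(x₀) + 2f(x₁) + 2f(x₂) + ... + f(xₙ)]

x_0 = 1.5000, f(x_0) = 0.997495, coefficient = 1
x_1 = 2.0000, f(x_1) = 0.909297, coefficient = 2
x_2 = 2.5000, f(x_2) = 0.598472, coefficient = 2
x_3 = 3.0000, f(x_3) = 0.141120, coefficient = 2
x_4 = 3.5000, f(x_4) = -0.350783, coefficient = 1

I ≈ (0.500000/2) × 3.944491 = 0.986123
Exact value: 1.007194
Error: 0.021071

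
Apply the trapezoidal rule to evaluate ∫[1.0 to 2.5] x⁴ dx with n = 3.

f(x) = x⁴
a = 1.0, b = 2.5, n = 3
h = (b - a)/n = 0.500000

Trapezoidal rule: (h/2)[f(x₀) + 2f(x₁) + 2f(x₂) + ... + f(xₙ)]

x_0 = 1.0000, f(x_0) = 1.000000, coefficient = 1
x_1 = 1.5000, f(x_1) = 5.062500, coefficient = 2
x_2 = 2.0000, f(x_2) = 16.000000, coefficient = 2
x_3 = 2.5000, f(x_3) = 39.062500, coefficient = 1

I ≈ (0.500000/2) × 82.187500 = 20.546875
Exact value: 19.331250
Error: 1.215625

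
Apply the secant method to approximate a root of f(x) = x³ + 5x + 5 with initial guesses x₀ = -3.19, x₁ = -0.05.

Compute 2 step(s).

f(x) = x³ + 5x + 5
x₀ = -3.19, x₁ = -0.05

Secant formula: x_{n+1} = x_n - f(x_n)(x_n - x_{n-1})/(f(x_n) - f(x_{n-1}))

Iteration 1:
  f(-3.190000) = -43.411759
  f(-0.050000) = 4.749875
  x_2 = -0.050000 - 4.749875×(-0.050000 - (-3.190000))/(4.749875 - (-43.411759))
       = -0.359678
Iteration 2:
  f(-0.050000) = 4.749875
  f(-0.359678) = 3.155078
  x_3 = -0.359678 - 3.155078×(-0.359678 - (-0.050000))/(3.155078 - 4.749875)
       = -0.972332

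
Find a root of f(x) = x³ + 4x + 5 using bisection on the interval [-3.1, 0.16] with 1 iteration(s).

f(x) = x³ + 4x + 5
Initial interval: [-3.1, 0.16]

Iteration 1:
  c_1 = (-3.100000 + 0.160000)/2 = -1.470000
  f(c_1) = f(-1.470000) = -4.056523
  f(a) × f(c) ≥ 0, new interval: [-1.470000, 0.160000]

After 1 iteration(s), the approximation is c_1 = -1.470000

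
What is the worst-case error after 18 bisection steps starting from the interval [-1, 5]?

Bisection error bound: |error| ≤ (b-a)/2^n
|error| ≤ (5 - (-1))/2^18 = 6/2^18
|error| ≤ 0.0000228882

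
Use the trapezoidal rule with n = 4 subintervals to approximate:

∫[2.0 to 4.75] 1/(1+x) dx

f(x) = 1/(1+x)
a = 2.0, b = 4.75, n = 4
h = (b - a)/n = 0.687500

Trapezoidal rule: (h/2)[f(x₀) + 2f(x₁) + 2f(x₂) + ... + f(xₙ)]

x_0 = 2.0000, f(x_0) = 0.333333, coefficient = 1
x_1 = 2.6875, f(x_1) = 0.271186, coefficient = 2
x_2 = 3.3750, f(x_2) = 0.228571, coefficient = 2
x_3 = 4.0625, f(x_3) = 0.197531, coefficient = 2
x_4 = 4.7500, f(x_4) = 0.173913, coefficient = 1

I ≈ (0.687500/2) × 1.901824 = 0.653752
Exact value: 0.650588
Error: 0.003164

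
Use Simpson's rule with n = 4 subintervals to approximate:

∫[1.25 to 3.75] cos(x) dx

f(x) = cos(x)
a = 1.25, b = 3.75, n = 4
h = (b - a)/n = 0.625000

Simpson's rule: (h/3)[f(x₀) + 4f(x₁) + 2f(x₂) + ... + f(xₙ)]

x_0 = 1.2500, f(x_0) = 0.315322, coefficient = 1
x_1 = 1.8750, f(x_1) = -0.299534, coefficient = 4
x_2 = 2.5000, f(x_2) = -0.801144, coefficient = 2
x_3 = 3.1250, f(x_3) = -0.999862, coefficient = 4
x_4 = 3.7500, f(x_4) = -0.820559, coefficient = 1

I ≈ (0.625000/3) × -7.305108 = -1.521897
Exact value: -1.520546
Error: 0.001351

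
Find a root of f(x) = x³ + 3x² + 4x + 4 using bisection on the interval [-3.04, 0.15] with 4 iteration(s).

f(x) = x³ + 3x² + 4x + 4
Initial interval: [-3.04, 0.15]

Iteration 1:
  c_1 = (-3.040000 + 0.150000)/2 = -1.445000
  f(c_1) = f(-1.445000) = 1.466879
  f(a) × f(c) < 0, new interval: [-3.040000, -1.445000]
Iteration 2:
  c_2 = (-3.040000 + (-1.445000))/2 = -2.242500
  f(c_2) = f(-2.242500) = -1.160679
  f(a) × f(c) ≥ 0, new interval: [-2.242500, -1.445000]
Iteration 3:
  c_3 = (-2.242500 + (-1.445000))/2 = -1.843750
  f(c_3) = f(-1.843750) = 0.555573
  f(a) × f(c) < 0, new interval: [-2.242500, -1.843750]
Iteration 4:
  c_4 = (-2.242500 + (-1.843750))/2 = -2.043125
  f(c_4) = f(-2.043125) = -0.178159
  f(a) × f(c) ≥ 0, new interval: [-2.043125, -1.843750]

After 4 iteration(s), the approximation is c_4 = -2.043125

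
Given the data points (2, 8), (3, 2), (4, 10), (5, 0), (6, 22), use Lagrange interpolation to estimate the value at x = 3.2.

Lagrange interpolation formula:
P(x) = Σ yᵢ × Lᵢ(x)
where Lᵢ(x) = Π_{j≠i} (x - xⱼ)/(xᵢ - xⱼ)

L_0(3.2) = (3.2 - 3)/(2 - 3) × (3.2 - 4)/(2 - 4) × (3.2 - 5)/(2 - 5) × (3.2 - 6)/(2 - 6) = -0.033600
L_1(3.2) = (3.2 - 2)/(3 - 2) × (3.2 - 4)/(3 - 4) × (3.2 - 5)/(3 - 5) × (3.2 - 6)/(3 - 6) = 0.806400
L_2(3.2) = (3.2 - 2)/(4 - 2) × (3.2 - 3)/(4 - 3) × (3.2 - 5)/(4 - 5) × (3.2 - 6)/(4 - 6) = 0.302400
L_3(3.2) = (3.2 - 2)/(5 - 2) × (3.2 - 3)/(5 - 3) × (3.2 - 4)/(5 - 4) × (3.2 - 6)/(5 - 6) = -0.089600
L_4(3.2) = (3.2 - 2)/(6 - 2) × (3.2 - 3)/(6 - 3) × (3.2 - 4)/(6 - 4) × (3.2 - 5)/(6 - 5) = 0.014400

P(3.2) = 8×L_0(3.2) + 2×L_1(3.2) + 10×L_2(3.2) + 0×L_3(3.2) + 22×L_4(3.2)
P(3.2) = 4.684800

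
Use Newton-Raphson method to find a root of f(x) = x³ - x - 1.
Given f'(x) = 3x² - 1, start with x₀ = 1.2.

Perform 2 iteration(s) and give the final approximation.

f(x) = x³ - x - 1
f'(x) = 3x² - 1
x₀ = 1.2

Newton-Raphson formula: x_{n+1} = x_n - f(x_n)/f'(x_n)

Iteration 1:
  f(1.200000) = -0.472000
  f'(1.200000) = 3.320000
  x_1 = 1.200000 - (-0.472000)/3.320000 = 1.342169
Iteration 2:
  f(1.342169) = 0.075636
  f'(1.342169) = 4.404250
  x_2 = 1.342169 - 0.075636/4.404250 = 1.324995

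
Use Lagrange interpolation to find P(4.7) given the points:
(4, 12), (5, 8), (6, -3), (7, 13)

Lagrange interpolation formula:
P(x) = Σ yᵢ × Lᵢ(x)
where Lᵢ(x) = Π_{j≠i} (x - xⱼ)/(xᵢ - xⱼ)

L_0(4.7) = (4.7 - 5)/(4 - 5) × (4.7 - 6)/(4 - 6) × (4.7 - 7)/(4 - 7) = 0.149500
L_1(4.7) = (4.7 - 4)/(5 - 4) × (4.7 - 6)/(5 - 6) × (4.7 - 7)/(5 - 7) = 1.046500
L_2(4.7) = (4.7 - 4)/(6 - 4) × (4.7 - 5)/(6 - 5) × (4.7 - 7)/(6 - 7) = -0.241500
L_3(4.7) = (4.7 - 4)/(7 - 4) × (4.7 - 5)/(7 - 5) × (4.7 - 6)/(7 - 6) = 0.045500

P(4.7) = 12×L_0(4.7) + 8×L_1(4.7) + (-3)×L_2(4.7) + 13×L_3(4.7)
P(4.7) = 11.482000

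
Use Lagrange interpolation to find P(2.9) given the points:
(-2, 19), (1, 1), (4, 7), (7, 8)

Lagrange interpolation formula:
P(x) = Σ yᵢ × Lᵢ(x)
where Lᵢ(x) = Π_{j≠i} (x - xⱼ)/(xᵢ - xⱼ)

L_0(2.9) = (2.9 - 1)/(-2 - 1) × (2.9 - 4)/(-2 - 4) × (2.9 - 7)/(-2 - 7) = -0.052895
L_1(2.9) = (2.9 - (-2))/(1 - (-2)) × (2.9 - 4)/(1 - 4) × (2.9 - 7)/(1 - 7) = 0.409241
L_2(2.9) = (2.9 - (-2))/(4 - (-2)) × (2.9 - 1)/(4 - 1) × (2.9 - 7)/(4 - 7) = 0.706870
L_3(2.9) = (2.9 - (-2))/(7 - (-2)) × (2.9 - 1)/(7 - 1) × (2.9 - 4)/(7 - 4) = -0.063216

P(2.9) = 19×L_0(2.9) + 1×L_1(2.9) + 7×L_2(2.9) + 8×L_3(2.9)
P(2.9) = 3.846599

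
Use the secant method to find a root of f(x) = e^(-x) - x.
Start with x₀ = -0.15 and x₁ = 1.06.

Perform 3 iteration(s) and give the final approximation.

f(x) = e^(-x) - x
x₀ = -0.15, x₁ = 1.06

Secant formula: x_{n+1} = x_n - f(x_n)(x_n - x_{n-1})/(f(x_n) - f(x_{n-1}))

Iteration 1:
  f(-0.150000) = 1.311834
  f(1.060000) = -0.713544
  x_2 = 1.060000 - (-0.713544)×(1.060000 - (-0.150000))/(-0.713544 - 1.311834)
       = 0.633715
Iteration 2:
  f(1.060000) = -0.713544
  f(0.633715) = -0.103098
  x_3 = 0.633715 - (-0.103098)×(0.633715 - 1.060000)/(-0.103098 - (-0.713544))
       = 0.561720
Iteration 3:
  f(0.633715) = -0.103098
  f(0.561720) = 0.008508
  x_4 = 0.561720 - 0.008508×(0.561720 - 0.633715)/(0.008508 - (-0.103098))
       = 0.567208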